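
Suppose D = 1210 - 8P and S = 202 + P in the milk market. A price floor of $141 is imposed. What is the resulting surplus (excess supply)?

Surplus = 261

Equilibrium price would be P* = 112, so the floor at 141 binds.
At P = 141: D = 82, S = 343.
Surplus = 343 − 82 = 261.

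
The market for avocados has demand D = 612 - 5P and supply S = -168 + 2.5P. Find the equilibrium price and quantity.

P* = 104, Q* = 92

Set D = S: 612 - 5P = -168 + 2.5P.
780 = 7.5P, so P* = 104.
Q* = 612 − 5(104) = 92.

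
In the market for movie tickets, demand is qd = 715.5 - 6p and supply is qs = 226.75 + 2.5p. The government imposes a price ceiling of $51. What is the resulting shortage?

Shortage = 55.25

Equilibrium price would be p* = 57.5, so the ceiling at 51 binds.
At p = 51: qd = 715.5 − 6(51) = 409.5, qs = 226.75 + 2.5(51) = 354.25.
Shortage = 409.5 − 354.25 = 55.25.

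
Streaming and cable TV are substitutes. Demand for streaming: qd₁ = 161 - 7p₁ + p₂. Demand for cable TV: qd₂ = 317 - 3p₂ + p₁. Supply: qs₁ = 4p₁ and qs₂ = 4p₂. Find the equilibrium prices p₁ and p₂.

Market 1: 161 - 7p₁ + p₂ = 4p₁ → 11p₁ - p₂ = 161.
Market 2: 7p₂ - p₁ = 317.
Eliminating p₂: 7×(1) + 1×(2) gives 76p₁ = 1444, so p₁ = 19.
Back-substitute into (2): p₂ = (317 + 1×19) / 7 = 48.

p₁ = 19, p₂ = 48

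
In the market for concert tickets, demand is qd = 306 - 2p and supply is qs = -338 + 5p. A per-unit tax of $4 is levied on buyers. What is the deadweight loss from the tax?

Deadweight loss = 80/7

Pre-tax equilibrium: p* = 92, q* = 122.
Tax on buyers shifts demand to qd = 306 − 2(p + 4) = 298 - 2p.
298 - 2p = -338 + 5p gives seller price ps = 636/7; buyers pay pb = 636/7 + 4 = 664/7.
New quantity: q = 306 − 2(664/7) = 814/7.
DWL = ½ × 4 × (122 − 814/7) = 80/7.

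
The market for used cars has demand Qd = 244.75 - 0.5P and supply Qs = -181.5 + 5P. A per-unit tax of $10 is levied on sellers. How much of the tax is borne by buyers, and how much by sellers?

Pre-tax equilibrium: P* = 77.5, Q* = 206.
Tax on sellers shifts supply to Qs = -181.5 + 5(P − 10) = -231.5 + 5P.
244.75 - 0.5P = -231.5 + 5P gives buyer price Pb = 1905/22; sellers receive Ps = 1905/22 − 10 = 1685/22.
New quantity: Q = 244.75 − 0.5(1905/22) = 2216/11.
Buyer burden = 1905/22 − 77.5 = 100/11; seller burden = 77.5 − 1685/22 = 10/11.

Buyers bear 100/11, sellers bear 10/11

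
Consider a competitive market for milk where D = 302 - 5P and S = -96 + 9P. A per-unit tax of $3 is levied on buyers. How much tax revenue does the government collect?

Pre-tax equilibrium: P* = 199/7, Q* = 1119/7.
Tax on buyers shifts demand to D = 302 − 5(P + 3) = 287 - 5P.
287 - 5P = -96 + 9P gives seller price Ps = 383/14; buyers pay Pb = 383/14 + 3 = 425/14.
New quantity: Q = 302 − 5(425/14) = 2103/14.
Revenue = 3 × 2103/14 = 6309/14.

Tax revenue = 6309/14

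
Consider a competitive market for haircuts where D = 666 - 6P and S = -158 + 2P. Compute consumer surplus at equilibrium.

Equilibrium: 666 - 6P = -158 + 2P gives P* = 103, Q* = 48.
Demand choke price (D = 0): P = 111.
CS = ½(111 − 103)(48) = 192.

Consumer surplus = 192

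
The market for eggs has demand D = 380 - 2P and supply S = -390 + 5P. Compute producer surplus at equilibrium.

Producer surplus = 2560

Equilibrium: 380 - 2P = -390 + 5P gives P* = 110, Q* = 160.
Supply starts at P = 78 (where S = 0).
PS = ½(110 − 78)(160) = 2560.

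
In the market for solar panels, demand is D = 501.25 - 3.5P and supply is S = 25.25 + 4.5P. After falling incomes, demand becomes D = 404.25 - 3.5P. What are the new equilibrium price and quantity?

Original equilibrium: P* = 59.5, Q* = 293.
New equilibrium: 404.25 - 3.5P = 25.25 + 4.5P, so 379 = 8P and P' = 47.375; Q' = 404.25 − 3.5(47.375) = 238.4375.

P' = 47.375, Q' = 238.4375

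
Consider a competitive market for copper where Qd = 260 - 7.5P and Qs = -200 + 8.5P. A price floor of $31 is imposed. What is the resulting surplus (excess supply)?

Surplus = 36

Equilibrium price would be P* = 28.75, so the floor at 31 binds.
At P = 31: Qd = 27.5, Qs = 63.5.
Surplus = 63.5 − 27.5 = 36.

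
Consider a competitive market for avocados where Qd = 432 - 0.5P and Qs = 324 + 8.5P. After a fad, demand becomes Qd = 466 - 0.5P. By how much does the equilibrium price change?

Original equilibrium: P* = 12, Q* = 426.
New equilibrium: 466 - 0.5P = 324 + 8.5P, so 142 = 9P and P' = 142/9; Q' = 466 − 0.5(142/9) = 4123/9.
Change in price: 142/9 − 12 = 34/9.

ΔP = 34/9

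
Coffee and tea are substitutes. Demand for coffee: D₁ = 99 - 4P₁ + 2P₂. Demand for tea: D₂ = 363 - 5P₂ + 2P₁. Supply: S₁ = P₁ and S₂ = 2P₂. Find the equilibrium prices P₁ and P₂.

P₁ = 1419/31, P₂ = 2013/31

Market 1: 99 - 4P₁ + 2P₂ = P₁ → 5P₁ - 2P₂ = 99.
Market 2: 7P₂ - 2P₁ = 363.
Eliminating P₂: 7×(1) + 2×(2) gives 31P₁ = 1419, so P₁ = 1419/31.
Back-substitute into (2): P₂ = (363 + 2×1419/31) / 7 = 2013/31.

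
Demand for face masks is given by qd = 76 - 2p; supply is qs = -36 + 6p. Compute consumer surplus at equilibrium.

Equilibrium: 76 - 2p = -36 + 6p gives p* = 14, q* = 48.
Demand choke price (qd = 0): p = 38.
CS = ½(38 − 14)(48) = 576.

Consumer surplus = 576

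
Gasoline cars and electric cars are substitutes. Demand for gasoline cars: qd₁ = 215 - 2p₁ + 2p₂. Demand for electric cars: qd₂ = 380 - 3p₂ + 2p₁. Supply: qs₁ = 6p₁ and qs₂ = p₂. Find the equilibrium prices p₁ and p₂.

p₁ = 405/7, p₂ = 1735/14

Market 1: 215 - 2p₁ + 2p₂ = 6p₁ → 8p₁ - 2p₂ = 215.
Market 2: 4p₂ - 2p₁ = 380.
Eliminating p₂: 4×(1) + 2×(2) gives 28p₁ = 1620, so p₁ = 405/7.
Back-substitute into (2): p₂ = (380 + 2×405/7) / 4 = 1735/14.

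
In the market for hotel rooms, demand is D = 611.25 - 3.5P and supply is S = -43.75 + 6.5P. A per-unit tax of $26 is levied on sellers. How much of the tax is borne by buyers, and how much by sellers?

Pre-tax equilibrium: P* = 65.5, Q* = 382.
Tax on sellers shifts supply to S = -43.75 + 6.5(P − 26) = -212.75 + 6.5P.
611.25 - 3.5P = -212.75 + 6.5P gives buyer price Pb = 82.4; sellers receive Ps = 82.4 − 26 = 56.4.
New quantity: Q = 611.25 − 3.5(82.4) = 322.85.
Buyer burden = 82.4 − 65.5 = 16.9; seller burden = 65.5 − 56.4 = 9.1.

Buyers bear $16.9, sellers bear $9.1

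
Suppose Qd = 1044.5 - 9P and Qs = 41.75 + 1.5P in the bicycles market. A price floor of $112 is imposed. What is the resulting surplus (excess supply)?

Surplus = 173.25

Equilibrium price would be P* = 95.5, so the floor at 112 binds.
At P = 112: Qd = 36.5, Qs = 209.75.
Surplus = 209.75 − 36.5 = 173.25.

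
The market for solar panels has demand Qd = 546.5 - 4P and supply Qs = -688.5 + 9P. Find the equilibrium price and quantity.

P* = 95, Q* = 166.5

Set Qd = Qs: 546.5 - 4P = -688.5 + 9P.
1235 = 13P, so P* = 95.
Q* = 546.5 − 4(95) = 166.5.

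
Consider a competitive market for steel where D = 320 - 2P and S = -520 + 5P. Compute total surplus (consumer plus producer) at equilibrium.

Total surplus = 2240

Equilibrium: 320 - 2P = -520 + 5P gives P* = 120, Q* = 80.
Demand choke price: P = 160; supply starts at P = 104.
CS = ½(160 − 120)(80) = 1600; PS = ½(120 − 104)(80) = 640.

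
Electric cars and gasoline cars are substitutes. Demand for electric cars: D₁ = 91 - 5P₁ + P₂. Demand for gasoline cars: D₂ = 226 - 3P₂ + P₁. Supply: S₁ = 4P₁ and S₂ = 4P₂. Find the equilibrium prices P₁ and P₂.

Market 1: 91 - 5P₁ + P₂ = 4P₁ → 9P₁ - P₂ = 91.
Market 2: 7P₂ - P₁ = 226.
Eliminating P₂: 7×(1) + 1×(2) gives 62P₁ = 863, so P₁ = 863/62.
Back-substitute into (2): P₂ = (226 + 1×863/62) / 7 = 2125/62.

P₁ = 863/62, P₂ = 2125/62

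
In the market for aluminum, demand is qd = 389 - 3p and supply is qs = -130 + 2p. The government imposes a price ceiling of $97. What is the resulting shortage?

Shortage = 34

Equilibrium price would be p* = 103.8, so the ceiling at 97 binds.
At p = 97: qd = 389 − 3(97) = 98, qs = -130 + 2(97) = 64.
Shortage = 98 − 64 = 34.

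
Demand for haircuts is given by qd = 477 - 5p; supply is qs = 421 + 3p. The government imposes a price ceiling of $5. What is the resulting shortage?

Shortage = 16

Equilibrium price would be p* = 7, so the ceiling at 5 binds.
At p = 5: qd = 477 − 5(5) = 452, qs = 421 + 3(5) = 436.
Shortage = 452 − 436 = 16.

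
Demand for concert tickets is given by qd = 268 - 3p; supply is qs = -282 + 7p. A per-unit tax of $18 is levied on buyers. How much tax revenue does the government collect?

Tax revenue = 1173.6

Pre-tax equilibrium: p* = 55, q* = 103.
Tax on buyers shifts demand to qd = 268 − 3(p + 18) = 214 - 3p.
214 - 3p = -282 + 7p gives seller price ps = 49.6; buyers pay pb = 49.6 + 18 = 67.6.
New quantity: q = 268 − 3(67.6) = 65.2.
Revenue = 18 × 65.2 = 1173.6.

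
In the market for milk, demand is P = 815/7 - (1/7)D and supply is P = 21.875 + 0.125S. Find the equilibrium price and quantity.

Set the two price expressions equal: 815/7 - (1/7)Q = 21.875 + 0.125Q.
5295/56 = (15/56)Q, so Q* = 353.
P* = 815/7 − (1/7)(353) = 66.

P* = 66, Q* = 353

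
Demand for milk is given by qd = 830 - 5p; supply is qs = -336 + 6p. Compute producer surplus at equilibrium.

Equilibrium: 830 - 5p = -336 + 6p gives p* = 106, q* = 300.
Supply starts at p = 56 (where qs = 0).
PS = ½(106 − 56)(300) = 7500.

Producer surplus = 7500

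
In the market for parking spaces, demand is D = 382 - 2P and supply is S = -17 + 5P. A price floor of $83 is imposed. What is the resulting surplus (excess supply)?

Equilibrium price would be P* = 57, so the floor at 83 binds.
At P = 83: D = 216, S = 398.
Surplus = 398 − 216 = 182.

Surplus = 182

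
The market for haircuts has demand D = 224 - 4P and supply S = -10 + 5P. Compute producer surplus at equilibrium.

Producer surplus = 1440

Equilibrium: 224 - 4P = -10 + 5P gives P* = 26, Q* = 120.
Supply starts at P = 2 (where S = 0).
PS = ½(26 − 2)(120) = 1440.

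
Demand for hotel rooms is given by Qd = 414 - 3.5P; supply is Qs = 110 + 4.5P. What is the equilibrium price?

Set Qd = Qs: 414 - 3.5P = 110 + 4.5P.
304 = 8P, so P* = 38.
Q* = 414 − 3.5(38) = 281.

P* = 38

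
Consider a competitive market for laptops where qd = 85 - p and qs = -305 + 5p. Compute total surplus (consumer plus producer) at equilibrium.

Equilibrium: 85 - p = -305 + 5p gives p* = 65, q* = 20.
Demand choke price: p = 85; supply starts at p = 61.
CS = ½(85 − 65)(20) = 200; PS = ½(65 − 61)(20) = 40.

Total surplus = 240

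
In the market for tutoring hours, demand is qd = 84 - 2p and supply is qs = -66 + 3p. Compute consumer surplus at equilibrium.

Consumer surplus = 144

Equilibrium: 84 - 2p = -66 + 3p gives p* = 30, q* = 24.
Demand choke price (qd = 0): p = 42.
CS = ½(42 − 30)(24) = 144.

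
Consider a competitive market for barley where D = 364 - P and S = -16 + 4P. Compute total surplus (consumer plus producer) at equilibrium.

Total surplus = 51840

Equilibrium: 364 - P = -16 + 4P gives P* = 76, Q* = 288.
Demand choke price: P = 364; supply starts at P = 4.
CS = ½(364 − 76)(288) = 41472; PS = ½(76 − 4)(288) = 10368.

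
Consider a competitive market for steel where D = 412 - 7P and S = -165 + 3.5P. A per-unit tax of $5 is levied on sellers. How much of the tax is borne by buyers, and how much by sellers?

Buyers bear 5/3, sellers bear 10/3

Pre-tax equilibrium: P* = 1154/21, Q* = 82/3.
Tax on sellers shifts supply to S = -165 + 3.5(P − 5) = -182.5 + 3.5P.
412 - 7P = -182.5 + 3.5P gives buyer price Pb = 1189/21; sellers receive Ps = 1189/21 − 5 = 1084/21.
New quantity: Q = 412 − 7(1189/21) = 47/3.
Buyer burden = 1189/21 − 1154/21 = 5/3; seller burden = 1154/21 − 1084/21 = 10/3.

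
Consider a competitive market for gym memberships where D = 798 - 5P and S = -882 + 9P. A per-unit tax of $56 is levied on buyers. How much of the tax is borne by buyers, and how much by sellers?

Pre-tax equilibrium: P* = 120, Q* = 198.
Tax on buyers shifts demand to D = 798 − 5(P + 56) = 518 - 5P.
518 - 5P = -882 + 9P gives seller price Ps = 100; buyers pay Pb = 100 + 56 = 156.
New quantity: Q = 798 − 5(156) = 18.
Buyer burden = 156 − 120 = 36; seller burden = 120 − 100 = 20.

Buyers bear $36, sellers bear $20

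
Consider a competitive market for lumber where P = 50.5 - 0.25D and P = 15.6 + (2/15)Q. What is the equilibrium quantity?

Set the two price expressions equal: 50.5 - 0.25Q = 15.6 + (2/15)Q.
34.9 = (23/60)Q, so Q* = 2094/23.
P* = 50.5 − (0.25)(2094/23) = 638/23.

Q* = 2094/23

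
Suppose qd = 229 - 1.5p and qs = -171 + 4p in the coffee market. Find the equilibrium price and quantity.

p* = 800/11, q* = 1319/11

Set qd = qs: 229 - 1.5p = -171 + 4p.
400 = 5.5p, so p* = 800/11.
q* = 229 − 1.5(800/11) = 1319/11.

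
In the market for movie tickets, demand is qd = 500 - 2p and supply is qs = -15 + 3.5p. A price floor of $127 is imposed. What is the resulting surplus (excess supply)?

Equilibrium price would be p* = 1030/11, so the floor at 127 binds.
At p = 127: qd = 246, qs = 429.5.
Surplus = 429.5 − 246 = 183.5.

Surplus = 183.5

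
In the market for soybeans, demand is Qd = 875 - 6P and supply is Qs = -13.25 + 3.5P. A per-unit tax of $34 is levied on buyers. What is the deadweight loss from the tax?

Pre-tax equilibrium: P* = 93.5, Q* = 314.
Tax on buyers shifts demand to Qd = 875 − 6(P + 34) = 671 - 6P.
671 - 6P = -13.25 + 3.5P gives seller price Ps = 2737/38; buyers pay Pb = 2737/38 + 34 = 4029/38.
New quantity: Q = 875 − 6(4029/38) = 4538/19.
DWL = ½ × 34 × (314 − 4538/19) = 24276/19.

Deadweight loss = 24276/19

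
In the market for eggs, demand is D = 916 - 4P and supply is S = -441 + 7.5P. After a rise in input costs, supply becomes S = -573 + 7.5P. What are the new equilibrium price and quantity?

P' = 2978/23, Q' = 9156/23

Original equilibrium: P* = 118, Q* = 444.
New equilibrium: 916 - 4P = -573 + 7.5P, so 1489 = 11.5P and P' = 2978/23; Q' = 916 − 4(2978/23) = 9156/23.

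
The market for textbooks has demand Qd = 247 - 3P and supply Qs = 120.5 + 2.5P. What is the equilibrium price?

Set Qd = Qs: 247 - 3P = 120.5 + 2.5P.
126.5 = 5.5P, so P* = 23.
Q* = 247 − 3(23) = 178.

P* = 23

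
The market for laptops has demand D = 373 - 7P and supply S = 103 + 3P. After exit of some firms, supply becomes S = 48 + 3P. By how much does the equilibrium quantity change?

Original equilibrium: P* = 27, Q* = 184.
New equilibrium: 373 - 7P = 48 + 3P, so 325 = 10P and P' = 32.5; Q' = 373 − 7(32.5) = 145.5.
Change in quantity: 145.5 − 184 = -38.5.

ΔQ = -38.5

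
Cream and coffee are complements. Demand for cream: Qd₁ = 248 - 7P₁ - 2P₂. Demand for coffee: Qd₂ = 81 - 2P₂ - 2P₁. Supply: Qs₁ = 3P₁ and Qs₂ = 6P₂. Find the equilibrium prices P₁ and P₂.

Market 1: 248 - 7P₁ - 2P₂ = 3P₁ → 10P₁ + 2P₂ = 248.
Market 2: 8P₂ + 2P₁ = 81.
Eliminating P₂: 8×(1) − 2×(2) gives 76P₁ = 1822, so P₁ = 911/38.
Back-substitute into (2): P₂ = (81 − 2×911/38) / 8 = 157/38.

P₁ = 911/38, P₂ = 157/38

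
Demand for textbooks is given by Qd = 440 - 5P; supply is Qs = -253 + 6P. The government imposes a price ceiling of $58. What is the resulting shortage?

Shortage = 55

Equilibrium price would be P* = 63, so the ceiling at 58 binds.
At P = 58: Qd = 440 − 5(58) = 150, Qs = -253 + 6(58) = 95.
Shortage = 150 − 95 = 55.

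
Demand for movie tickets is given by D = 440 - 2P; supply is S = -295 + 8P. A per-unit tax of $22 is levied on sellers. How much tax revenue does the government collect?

Tax revenue = 5671.6

Pre-tax equilibrium: P* = 73.5, Q* = 293.
Tax on sellers shifts supply to S = -295 + 8(P − 22) = -471 + 8P.
440 - 2P = -471 + 8P gives buyer price Pb = 91.1; sellers receive Ps = 91.1 − 22 = 69.1.
New quantity: Q = 440 − 2(91.1) = 257.8.
Revenue = 22 × 257.8 = 5671.6.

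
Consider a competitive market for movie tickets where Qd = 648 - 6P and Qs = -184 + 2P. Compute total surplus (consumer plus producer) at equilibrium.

Total surplus = 192

Equilibrium: 648 - 6P = -184 + 2P gives P* = 104, Q* = 24.
Demand choke price: P = 108; supply starts at P = 92.
CS = ½(108 − 104)(24) = 48; PS = ½(104 − 92)(24) = 144.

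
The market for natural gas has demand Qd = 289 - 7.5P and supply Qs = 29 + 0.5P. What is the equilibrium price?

Set Qd = Qs: 289 - 7.5P = 29 + 0.5P.
260 = 8P, so P* = 32.5.
Q* = 289 − 7.5(32.5) = 45.25.

P* = 32.5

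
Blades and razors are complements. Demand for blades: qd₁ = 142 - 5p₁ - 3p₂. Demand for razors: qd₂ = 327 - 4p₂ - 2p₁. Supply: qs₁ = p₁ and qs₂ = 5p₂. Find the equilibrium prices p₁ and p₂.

Market 1: 142 - 5p₁ - 3p₂ = p₁ → 6p₁ + 3p₂ = 142.
Market 2: 9p₂ + 2p₁ = 327.
Eliminating p₂: 9×(1) − 3×(2) gives 48p₁ = 297, so p₁ = 6.1875.
Back-substitute into (2): p₂ = (327 − 2×6.1875) / 9 = 839/24.

p₁ = 6.1875, p₂ = 839/24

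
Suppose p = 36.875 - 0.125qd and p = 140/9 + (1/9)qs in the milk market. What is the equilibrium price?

Set the two price expressions equal: 36.875 - 0.125q = 140/9 + (1/9)q.
1535/72 = (17/72)q, so q* = 1535/17.
p* = 36.875 − (0.125)(1535/17) = 435/17.

p* = 435/17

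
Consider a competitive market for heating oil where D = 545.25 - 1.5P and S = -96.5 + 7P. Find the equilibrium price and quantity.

P* = 75.5, Q* = 432

Set D = S: 545.25 - 1.5P = -96.5 + 7P.
641.75 = 8.5P, so P* = 75.5.
Q* = 545.25 − 1.5(75.5) = 432.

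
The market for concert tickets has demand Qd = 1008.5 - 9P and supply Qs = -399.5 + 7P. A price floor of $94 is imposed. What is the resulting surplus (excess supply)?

Equilibrium price would be P* = 88, so the floor at 94 binds.
At P = 94: Qd = 162.5, Qs = 258.5.
Surplus = 258.5 − 162.5 = 96.

Surplus = 96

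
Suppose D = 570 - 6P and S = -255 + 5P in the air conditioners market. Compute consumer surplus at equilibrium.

Equilibrium: 570 - 6P = -255 + 5P gives P* = 75, Q* = 120.
Demand choke price (D = 0): P = 95.
CS = ½(95 − 75)(120) = 1200.

Consumer surplus = 1200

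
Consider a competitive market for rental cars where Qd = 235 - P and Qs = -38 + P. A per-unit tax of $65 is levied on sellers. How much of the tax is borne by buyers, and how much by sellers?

Pre-tax equilibrium: P* = 136.5, Q* = 98.5.
Tax on sellers shifts supply to Qs = -38 + 1(P − 65) = -103 + P.
235 - P = -103 + P gives buyer price Pb = 169; sellers receive Ps = 169 − 65 = 104.
New quantity: Q = 235 − 1(169) = 66.
Buyer burden = 169 − 136.5 = 32.5; seller burden = 136.5 − 104 = 32.5.

Buyers bear $32.5, sellers bear $32.5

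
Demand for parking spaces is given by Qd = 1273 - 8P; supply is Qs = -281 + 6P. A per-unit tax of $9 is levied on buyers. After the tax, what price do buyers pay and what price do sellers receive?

Buyers pay 804/7, sellers receive 741/7

Pre-tax equilibrium: P* = 111, Q* = 385.
Tax on buyers shifts demand to Qd = 1273 − 8(P + 9) = 1201 - 8P.
1201 - 8P = -281 + 6P gives seller price Ps = 741/7; buyers pay Pb = 741/7 + 9 = 804/7.
New quantity: Q = 1273 − 8(804/7) = 2479/7.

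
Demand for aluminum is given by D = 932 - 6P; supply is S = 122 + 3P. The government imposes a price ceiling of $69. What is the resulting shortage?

Equilibrium price would be P* = 90, so the ceiling at 69 binds.
At P = 69: D = 932 − 6(69) = 518, S = 122 + 3(69) = 329.
Shortage = 518 − 329 = 189.

Shortage = 189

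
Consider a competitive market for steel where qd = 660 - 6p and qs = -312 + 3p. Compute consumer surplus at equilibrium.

Equilibrium: 660 - 6p = -312 + 3p gives p* = 108, q* = 12.
Demand choke price (qd = 0): p = 110.
CS = ½(110 − 108)(12) = 12.

Consumer surplus = 12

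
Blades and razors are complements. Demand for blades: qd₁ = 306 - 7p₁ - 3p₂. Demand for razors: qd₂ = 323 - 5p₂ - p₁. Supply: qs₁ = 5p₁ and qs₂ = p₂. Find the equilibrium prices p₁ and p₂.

Market 1: 306 - 7p₁ - 3p₂ = 5p₁ → 12p₁ + 3p₂ = 306.
Market 2: 6p₂ + p₁ = 323.
Eliminating p₂: 6×(1) − 3×(2) gives 69p₁ = 867, so p₁ = 289/23.
Back-substitute into (2): p₂ = (323 − 1×289/23) / 6 = 1190/23.

p₁ = 289/23, p₂ = 1190/23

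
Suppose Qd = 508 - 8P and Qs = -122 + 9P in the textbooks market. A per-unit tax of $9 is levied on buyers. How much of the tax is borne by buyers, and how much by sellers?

Pre-tax equilibrium: P* = 630/17, Q* = 3596/17.
Tax on buyers shifts demand to Qd = 508 − 8(P + 9) = 436 - 8P.
436 - 8P = -122 + 9P gives seller price Ps = 558/17; buyers pay Pb = 558/17 + 9 = 711/17.
New quantity: Q = 508 − 8(711/17) = 2948/17.
Buyer burden = 711/17 − 630/17 = 81/17; seller burden = 630/17 − 558/17 = 72/17.

Buyers bear 81/17, sellers bear 72/17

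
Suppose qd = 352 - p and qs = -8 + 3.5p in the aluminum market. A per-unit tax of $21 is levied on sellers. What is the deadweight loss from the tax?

Deadweight loss = 171.5

Pre-tax equilibrium: p* = 80, q* = 272.
Tax on sellers shifts supply to qs = -8 + 3.5(p − 21) = -81.5 + 3.5p.
352 - p = -81.5 + 3.5p gives buyer price pb = 289/3; sellers receive ps = 289/3 − 21 = 226/3.
New quantity: q = 352 − 1(289/3) = 767/3.
DWL = ½ × 21 × (272 − 767/3) = 171.5.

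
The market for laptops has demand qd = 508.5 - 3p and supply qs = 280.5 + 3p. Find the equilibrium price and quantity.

Set qd = qs: 508.5 - 3p = 280.5 + 3p.
228 = 6p, so p* = 38.
q* = 508.5 − 3(38) = 394.5.

p* = 38, q* = 394.5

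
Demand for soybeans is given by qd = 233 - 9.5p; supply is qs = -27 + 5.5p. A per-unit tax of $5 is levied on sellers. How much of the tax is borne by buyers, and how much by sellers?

Buyers bear 11/6, sellers bear 19/6

Pre-tax equilibrium: p* = 52/3, q* = 205/3.
Tax on sellers shifts supply to qs = -27 + 5.5(p − 5) = -54.5 + 5.5p.
233 - 9.5p = -54.5 + 5.5p gives buyer price pb = 115/6; sellers receive ps = 115/6 − 5 = 85/6.
New quantity: q = 233 − 9.5(115/6) = 611/12.
Buyer burden = 115/6 − 52/3 = 11/6; seller burden = 52/3 − 85/6 = 19/6.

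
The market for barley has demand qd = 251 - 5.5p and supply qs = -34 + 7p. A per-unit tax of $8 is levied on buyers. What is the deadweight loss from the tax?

Deadweight loss = 98.56

Pre-tax equilibrium: p* = 22.8, q* = 125.6.
Tax on buyers shifts demand to qd = 251 − 5.5(p + 8) = 207 - 5.5p.
207 - 5.5p = -34 + 7p gives seller price ps = 19.28; buyers pay pb = 19.28 + 8 = 27.28.
New quantity: q = 251 − 5.5(27.28) = 100.96.
DWL = ½ × 8 × (125.6 − 100.96) = 98.56.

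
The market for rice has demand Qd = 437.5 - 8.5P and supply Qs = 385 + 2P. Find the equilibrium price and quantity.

P* = 5, Q* = 395

Set Qd = Qs: 437.5 - 8.5P = 385 + 2P.
52.5 = 10.5P, so P* = 5.
Q* = 437.5 − 8.5(5) = 395.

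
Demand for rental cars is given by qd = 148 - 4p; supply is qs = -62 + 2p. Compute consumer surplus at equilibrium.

Consumer surplus = 8

Equilibrium: 148 - 4p = -62 + 2p gives p* = 35, q* = 8.
Demand choke price (qd = 0): p = 37.
CS = ½(37 − 35)(8) = 8.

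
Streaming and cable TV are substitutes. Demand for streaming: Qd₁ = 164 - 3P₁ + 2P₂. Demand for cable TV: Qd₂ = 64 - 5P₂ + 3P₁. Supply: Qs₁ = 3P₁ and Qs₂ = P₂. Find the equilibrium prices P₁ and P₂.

P₁ = 556/15, P₂ = 29.2

Market 1: 164 - 3P₁ + 2P₂ = 3P₁ → 6P₁ - 2P₂ = 164.
Market 2: 6P₂ - 3P₁ = 64.
Eliminating P₂: 6×(1) + 2×(2) gives 30P₁ = 1112, so P₁ = 556/15.
Back-substitute into (2): P₂ = (64 + 3×556/15) / 6 = 29.2.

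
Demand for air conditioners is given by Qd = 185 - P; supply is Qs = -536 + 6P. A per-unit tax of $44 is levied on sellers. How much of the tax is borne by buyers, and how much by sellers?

Buyers bear 264/7, sellers bear 44/7

Pre-tax equilibrium: P* = 103, Q* = 82.
Tax on sellers shifts supply to Qs = -536 + 6(P − 44) = -800 + 6P.
185 - P = -800 + 6P gives buyer price Pb = 985/7; sellers receive Ps = 985/7 − 44 = 677/7.
New quantity: Q = 185 − 1(985/7) = 310/7.
Buyer burden = 985/7 − 103 = 264/7; seller burden = 103 − 677/7 = 44/7.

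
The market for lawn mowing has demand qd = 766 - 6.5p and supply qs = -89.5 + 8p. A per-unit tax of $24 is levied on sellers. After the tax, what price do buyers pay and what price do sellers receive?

Pre-tax equilibrium: p* = 59, q* = 382.5.
Tax on sellers shifts supply to qs = -89.5 + 8(p − 24) = -281.5 + 8p.
766 - 6.5p = -281.5 + 8p gives buyer price pb = 2095/29; sellers receive ps = 2095/29 − 24 = 1399/29.
New quantity: q = 766 − 6.5(2095/29) = 17193/58.

Buyers pay 2095/29, sellers receive 1399/29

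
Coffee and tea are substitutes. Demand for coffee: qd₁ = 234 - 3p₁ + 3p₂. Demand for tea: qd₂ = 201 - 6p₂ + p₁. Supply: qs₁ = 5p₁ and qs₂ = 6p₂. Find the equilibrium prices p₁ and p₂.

p₁ = 1137/31, p₂ = 614/31

Market 1: 234 - 3p₁ + 3p₂ = 5p₁ → 8p₁ - 3p₂ = 234.
Market 2: 12p₂ - p₁ = 201.
Eliminating p₂: 12×(1) + 3×(2) gives 93p₁ = 3411, so p₁ = 1137/31.
Back-substitute into (2): p₂ = (201 + 1×1137/31) / 12 = 614/31.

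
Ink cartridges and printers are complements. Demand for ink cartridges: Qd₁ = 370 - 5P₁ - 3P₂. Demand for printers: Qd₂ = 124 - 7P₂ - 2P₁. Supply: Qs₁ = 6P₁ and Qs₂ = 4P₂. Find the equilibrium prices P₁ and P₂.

P₁ = 3698/115, P₂ = 624/115

Market 1: 370 - 5P₁ - 3P₂ = 6P₁ → 11P₁ + 3P₂ = 370.
Market 2: 11P₂ + 2P₁ = 124.
Eliminating P₂: 11×(1) − 3×(2) gives 115P₁ = 3698, so P₁ = 3698/115.
Back-substitute into (2): P₂ = (124 − 2×3698/115) / 11 = 624/115.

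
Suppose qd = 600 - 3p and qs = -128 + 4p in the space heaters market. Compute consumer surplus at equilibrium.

Equilibrium: 600 - 3p = -128 + 4p gives p* = 104, q* = 288.
Demand choke price (qd = 0): p = 200.
CS = ½(200 − 104)(288) = 13824.

Consumer surplus = 13824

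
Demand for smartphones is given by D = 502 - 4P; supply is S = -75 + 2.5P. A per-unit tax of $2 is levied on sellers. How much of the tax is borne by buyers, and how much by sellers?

Buyers bear 10/13, sellers bear 16/13

Pre-tax equilibrium: P* = 1154/13, Q* = 1910/13.
Tax on sellers shifts supply to S = -75 + 2.5(P − 2) = -80 + 2.5P.
502 - 4P = -80 + 2.5P gives buyer price Pb = 1164/13; sellers receive Ps = 1164/13 − 2 = 1138/13.
New quantity: Q = 502 − 4(1164/13) = 1870/13.
Buyer burden = 1164/13 − 1154/13 = 10/13; seller burden = 1154/13 − 1138/13 = 16/13.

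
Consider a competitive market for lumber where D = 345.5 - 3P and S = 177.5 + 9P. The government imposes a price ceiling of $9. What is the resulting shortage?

Equilibrium price would be P* = 14, so the ceiling at 9 binds.
At P = 9: D = 345.5 − 3(9) = 318.5, S = 177.5 + 9(9) = 258.5.
Shortage = 318.5 − 258.5 = 60.

Shortage = 60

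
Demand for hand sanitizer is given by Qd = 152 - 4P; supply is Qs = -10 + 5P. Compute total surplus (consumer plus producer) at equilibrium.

Total surplus = 1440

Equilibrium: 152 - 4P = -10 + 5P gives P* = 18, Q* = 80.
Demand choke price: P = 38; supply starts at P = 2.
CS = ½(38 − 18)(80) = 800; PS = ½(18 − 2)(80) = 640.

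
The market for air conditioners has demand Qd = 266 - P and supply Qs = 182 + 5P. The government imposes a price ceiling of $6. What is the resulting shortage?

Equilibrium price would be P* = 14, so the ceiling at 6 binds.
At P = 6: Qd = 266 − 1(6) = 260, Qs = 182 + 5(6) = 212.
Shortage = 260 − 212 = 48.

Shortage = 48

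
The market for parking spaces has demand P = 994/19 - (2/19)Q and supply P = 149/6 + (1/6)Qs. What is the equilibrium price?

P* = 1292/31

Set the two price expressions equal: 994/19 - (2/19)Q = 149/6 + (1/6)Q.
3133/114 = (31/114)Q, so Q* = 3133/31.
P* = 994/19 − (2/19)(3133/31) = 1292/31.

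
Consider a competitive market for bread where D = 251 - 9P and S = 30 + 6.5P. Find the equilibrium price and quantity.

Set D = S: 251 - 9P = 30 + 6.5P.
221 = 15.5P, so P* = 442/31.
Q* = 251 − 9(442/31) = 3803/31.

P* = 442/31, Q* = 3803/31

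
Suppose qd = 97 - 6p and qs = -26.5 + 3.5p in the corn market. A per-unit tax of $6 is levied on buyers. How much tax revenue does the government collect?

Tax revenue = 654/19

Pre-tax equilibrium: p* = 13, q* = 19.
Tax on buyers shifts demand to qd = 97 − 6(p + 6) = 61 - 6p.
61 - 6p = -26.5 + 3.5p gives seller price ps = 175/19; buyers pay pb = 175/19 + 6 = 289/19.
New quantity: q = 97 − 6(289/19) = 109/19.
Revenue = 6 × 109/19 = 654/19.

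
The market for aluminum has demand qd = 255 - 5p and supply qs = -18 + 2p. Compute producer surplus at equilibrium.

Producer surplus = 900

Equilibrium: 255 - 5p = -18 + 2p gives p* = 39, q* = 60.
Supply starts at p = 9 (where qs = 0).
PS = ½(39 − 9)(60) = 900.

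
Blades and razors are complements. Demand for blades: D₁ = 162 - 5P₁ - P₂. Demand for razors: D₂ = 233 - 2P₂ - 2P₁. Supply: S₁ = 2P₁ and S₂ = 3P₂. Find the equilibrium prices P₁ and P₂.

Market 1: 162 - 5P₁ - P₂ = 2P₁ → 7P₁ + P₂ = 162.
Market 2: 5P₂ + 2P₁ = 233.
Eliminating P₂: 5×(1) − 1×(2) gives 33P₁ = 577, so P₁ = 577/33.
Back-substitute into (2): P₂ = (233 − 2×577/33) / 5 = 1307/33.

P₁ = 577/33, P₂ = 1307/33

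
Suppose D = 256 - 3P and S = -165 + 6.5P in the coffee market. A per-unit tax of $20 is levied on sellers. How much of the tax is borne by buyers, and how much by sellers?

Buyers bear 260/19, sellers bear 120/19

Pre-tax equilibrium: P* = 842/19, Q* = 2338/19.
Tax on sellers shifts supply to S = -165 + 6.5(P − 20) = -295 + 6.5P.
256 - 3P = -295 + 6.5P gives buyer price Pb = 58; sellers receive Ps = 58 − 20 = 38.
New quantity: Q = 256 − 3(58) = 82.
Buyer burden = 58 − 842/19 = 260/19; seller burden = 842/19 − 38 = 120/19.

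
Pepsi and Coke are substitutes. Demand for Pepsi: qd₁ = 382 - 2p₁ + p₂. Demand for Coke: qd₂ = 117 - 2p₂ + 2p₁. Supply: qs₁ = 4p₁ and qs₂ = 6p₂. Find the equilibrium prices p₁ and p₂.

p₁ = 3173/46, p₂ = 733/23

Market 1: 382 - 2p₁ + p₂ = 4p₁ → 6p₁ - p₂ = 382.
Market 2: 8p₂ - 2p₁ = 117.
Eliminating p₂: 8×(1) + 1×(2) gives 46p₁ = 3173, so p₁ = 3173/46.
Back-substitute into (2): p₂ = (117 + 2×3173/46) / 8 = 733/23.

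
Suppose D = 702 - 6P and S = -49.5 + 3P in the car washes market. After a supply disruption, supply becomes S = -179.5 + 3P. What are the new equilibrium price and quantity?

P' = 1763/18, Q' = 343/3

Original equilibrium: P* = 83.5, Q* = 201.
New equilibrium: 702 - 6P = -179.5 + 3P, so 881.5 = 9P and P' = 1763/18; Q' = 702 − 6(1763/18) = 343/3.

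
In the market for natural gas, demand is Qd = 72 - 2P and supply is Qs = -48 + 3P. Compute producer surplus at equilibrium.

Producer surplus = 96

Equilibrium: 72 - 2P = -48 + 3P gives P* = 24, Q* = 24.
Supply starts at P = 16 (where Qs = 0).
PS = ½(24 − 16)(24) = 96.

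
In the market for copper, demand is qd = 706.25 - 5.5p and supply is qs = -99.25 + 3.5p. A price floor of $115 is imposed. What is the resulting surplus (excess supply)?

Equilibrium price would be p* = 89.5, so the floor at 115 binds.
At p = 115: qd = 73.75, qs = 303.25.
Surplus = 303.25 − 73.75 = 229.5.

Surplus = 229.5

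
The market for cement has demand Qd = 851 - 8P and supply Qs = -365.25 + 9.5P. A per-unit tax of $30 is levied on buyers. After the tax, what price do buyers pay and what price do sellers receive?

Pre-tax equilibrium: P* = 69.5, Q* = 295.
Tax on buyers shifts demand to Qd = 851 − 8(P + 30) = 611 - 8P.
611 - 8P = -365.25 + 9.5P gives seller price Ps = 781/14; buyers pay Pb = 781/14 + 30 = 1201/14.
New quantity: Q = 851 − 8(1201/14) = 1153/7.

Buyers pay 1201/14, sellers receive 781/14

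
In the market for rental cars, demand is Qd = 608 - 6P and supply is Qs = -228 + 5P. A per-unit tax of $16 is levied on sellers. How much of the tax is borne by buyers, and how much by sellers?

Pre-tax equilibrium: P* = 76, Q* = 152.
Tax on sellers shifts supply to Qs = -228 + 5(P − 16) = -308 + 5P.
608 - 6P = -308 + 5P gives buyer price Pb = 916/11; sellers receive Ps = 916/11 − 16 = 740/11.
New quantity: Q = 608 − 6(916/11) = 1192/11.
Buyer burden = 916/11 − 76 = 80/11; seller burden = 76 − 740/11 = 96/11.

Buyers bear 80/11, sellers bear 96/11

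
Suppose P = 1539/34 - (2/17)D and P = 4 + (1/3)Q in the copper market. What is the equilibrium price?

P* = 34.5

Set the two price expressions equal: 1539/34 - (2/17)Q = 4 + (1/3)Q.
1403/34 = (23/51)Q, so Q* = 91.5.
P* = 1539/34 − (2/17)(91.5) = 34.5.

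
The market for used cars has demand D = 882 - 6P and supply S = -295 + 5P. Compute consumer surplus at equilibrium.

Equilibrium: 882 - 6P = -295 + 5P gives P* = 107, Q* = 240.
Demand choke price (D = 0): P = 147.
CS = ½(147 − 107)(240) = 4800.

Consumer surplus = 4800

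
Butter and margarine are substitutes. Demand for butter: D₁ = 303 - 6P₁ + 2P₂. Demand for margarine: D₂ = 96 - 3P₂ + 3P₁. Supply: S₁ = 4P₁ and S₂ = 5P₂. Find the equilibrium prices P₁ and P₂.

P₁ = 1308/37, P₂ = 1869/74

Market 1: 303 - 6P₁ + 2P₂ = 4P₁ → 10P₁ - 2P₂ = 303.
Market 2: 8P₂ - 3P₁ = 96.
Eliminating P₂: 8×(1) + 2×(2) gives 74P₁ = 2616, so P₁ = 1308/37.
Back-substitute into (2): P₂ = (96 + 3×1308/37) / 8 = 1869/74.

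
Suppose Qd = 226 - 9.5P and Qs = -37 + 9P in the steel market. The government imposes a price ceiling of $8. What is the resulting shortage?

Equilibrium price would be P* = 526/37, so the ceiling at 8 binds.
At P = 8: Qd = 226 − 9.5(8) = 150, Qs = -37 + 9(8) = 35.
Shortage = 150 − 35 = 115.

Shortage = 115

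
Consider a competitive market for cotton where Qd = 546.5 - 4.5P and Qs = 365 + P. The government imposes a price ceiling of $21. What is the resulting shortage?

Shortage = 66

Equilibrium price would be P* = 33, so the ceiling at 21 binds.
At P = 21: Qd = 546.5 − 4.5(21) = 452, Qs = 365 + 1(21) = 386.
Shortage = 452 − 386 = 66.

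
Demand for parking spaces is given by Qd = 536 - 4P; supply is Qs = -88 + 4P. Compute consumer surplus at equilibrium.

Consumer surplus = 6272

Equilibrium: 536 - 4P = -88 + 4P gives P* = 78, Q* = 224.
Demand choke price (Qd = 0): P = 134.
CS = ½(134 − 78)(224) = 6272.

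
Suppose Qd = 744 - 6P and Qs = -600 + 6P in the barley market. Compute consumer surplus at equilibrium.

Equilibrium: 744 - 6P = -600 + 6P gives P* = 112, Q* = 72.
Demand choke price (Qd = 0): P = 124.
CS = ½(124 − 112)(72) = 432.

Consumer surplus = 432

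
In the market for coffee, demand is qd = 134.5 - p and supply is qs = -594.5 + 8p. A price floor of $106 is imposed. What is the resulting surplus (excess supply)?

Equilibrium price would be p* = 81, so the floor at 106 binds.
At p = 106: qd = 28.5, qs = 253.5.
Surplus = 253.5 − 28.5 = 225.

Surplus = 225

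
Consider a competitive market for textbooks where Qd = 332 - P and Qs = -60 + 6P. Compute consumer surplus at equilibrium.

Equilibrium: 332 - P = -60 + 6P gives P* = 56, Q* = 276.
Demand choke price (Qd = 0): P = 332.
CS = ½(332 − 56)(276) = 38088.

Consumer surplus = 38088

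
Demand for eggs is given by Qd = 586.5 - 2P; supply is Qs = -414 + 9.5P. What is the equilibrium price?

Set Qd = Qs: 586.5 - 2P = -414 + 9.5P.
1000.5 = 11.5P, so P* = 87.
Q* = 586.5 − 2(87) = 412.5.

P* = 87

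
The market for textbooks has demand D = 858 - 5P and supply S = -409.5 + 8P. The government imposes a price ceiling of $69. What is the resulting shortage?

Equilibrium price would be P* = 97.5, so the ceiling at 69 binds.
At P = 69: D = 858 − 5(69) = 513, S = -409.5 + 8(69) = 142.5.
Shortage = 513 − 142.5 = 370.5.

Shortage = 370.5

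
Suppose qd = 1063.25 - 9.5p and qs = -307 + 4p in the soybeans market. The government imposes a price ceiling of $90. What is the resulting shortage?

Shortage = 155.25

Equilibrium price would be p* = 101.5, so the ceiling at 90 binds.
At p = 90: qd = 1063.25 − 9.5(90) = 208.25, qs = -307 + 4(90) = 53.
Shortage = 208.25 − 53 = 155.25.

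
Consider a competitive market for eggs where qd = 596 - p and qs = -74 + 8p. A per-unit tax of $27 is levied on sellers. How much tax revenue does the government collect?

Pre-tax equilibrium: p* = 670/9, q* = 4694/9.
Tax on sellers shifts supply to qs = -74 + 8(p − 27) = -290 + 8p.
596 - p = -290 + 8p gives buyer price pb = 886/9; sellers receive ps = 886/9 − 27 = 643/9.
New quantity: q = 596 − 1(886/9) = 4478/9.
Revenue = 27 × 4478/9 = 13434.

Tax revenue = 13434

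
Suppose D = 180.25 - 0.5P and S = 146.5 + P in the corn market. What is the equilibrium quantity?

Set D = S: 180.25 - 0.5P = 146.5 + P.
33.75 = 1.5P, so P* = 22.5.
Q* = 180.25 − 0.5(22.5) = 169.

Q* = 169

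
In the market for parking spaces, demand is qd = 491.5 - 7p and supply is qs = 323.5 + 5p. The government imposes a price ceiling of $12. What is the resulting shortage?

Equilibrium price would be p* = 14, so the ceiling at 12 binds.
At p = 12: qd = 491.5 − 7(12) = 407.5, qs = 323.5 + 5(12) = 383.5.
Shortage = 407.5 − 383.5 = 24.

Shortage = 24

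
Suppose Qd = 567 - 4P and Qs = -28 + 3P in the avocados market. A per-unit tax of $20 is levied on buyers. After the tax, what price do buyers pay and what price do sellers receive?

Pre-tax equilibrium: P* = 85, Q* = 227.
Tax on buyers shifts demand to Qd = 567 − 4(P + 20) = 487 - 4P.
487 - 4P = -28 + 3P gives seller price Ps = 515/7; buyers pay Pb = 515/7 + 20 = 655/7.
New quantity: Q = 567 − 4(655/7) = 1349/7.

Buyers pay 655/7, sellers receive 515/7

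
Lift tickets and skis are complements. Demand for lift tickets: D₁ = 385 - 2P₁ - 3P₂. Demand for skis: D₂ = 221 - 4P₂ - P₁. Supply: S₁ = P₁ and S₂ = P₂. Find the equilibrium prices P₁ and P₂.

Market 1: 385 - 2P₁ - 3P₂ = P₁ → 3P₁ + 3P₂ = 385.
Market 2: 5P₂ + P₁ = 221.
Eliminating P₂: 5×(1) − 3×(2) gives 12P₁ = 1262, so P₁ = 631/6.
Back-substitute into (2): P₂ = (221 − 1×631/6) / 5 = 139/6.

P₁ = 631/6, P₂ = 139/6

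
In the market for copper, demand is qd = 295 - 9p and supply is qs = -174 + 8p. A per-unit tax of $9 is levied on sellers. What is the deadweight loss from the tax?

Pre-tax equilibrium: p* = 469/17, q* = 794/17.
Tax on sellers shifts supply to qs = -174 + 8(p − 9) = -246 + 8p.
295 - 9p = -246 + 8p gives buyer price pb = 541/17; sellers receive ps = 541/17 − 9 = 388/17.
New quantity: q = 295 − 9(541/17) = 146/17.
DWL = ½ × 9 × (794/17 − 146/17) = 2916/17.

Deadweight loss = 2916/17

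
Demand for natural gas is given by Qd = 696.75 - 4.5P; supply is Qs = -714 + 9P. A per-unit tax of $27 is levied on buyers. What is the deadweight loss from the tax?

Pre-tax equilibrium: P* = 104.5, Q* = 226.5.
Tax on buyers shifts demand to Qd = 696.75 − 4.5(P + 27) = 575.25 - 4.5P.
575.25 - 4.5P = -714 + 9P gives seller price Ps = 95.5; buyers pay Pb = 95.5 + 27 = 122.5.
New quantity: Q = 696.75 − 4.5(122.5) = 145.5.
DWL = ½ × 27 × (226.5 − 145.5) = 1093.5.

Deadweight loss = 1093.5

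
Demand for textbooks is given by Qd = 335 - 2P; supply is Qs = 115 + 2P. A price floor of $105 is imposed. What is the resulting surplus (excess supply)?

Surplus = 200

Equilibrium price would be P* = 55, so the floor at 105 binds.
At P = 105: Qd = 125, Qs = 325.
Surplus = 325 − 125 = 200.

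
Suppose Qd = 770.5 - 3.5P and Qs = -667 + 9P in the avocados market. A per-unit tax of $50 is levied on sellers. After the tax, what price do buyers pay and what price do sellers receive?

Buyers pay $151, sellers receive $101

Pre-tax equilibrium: P* = 115, Q* = 368.
Tax on sellers shifts supply to Qs = -667 + 9(P − 50) = -1117 + 9P.
770.5 - 3.5P = -1117 + 9P gives buyer price Pb = 151; sellers receive Ps = 151 − 50 = 101.
New quantity: Q = 770.5 − 3.5(151) = 242.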